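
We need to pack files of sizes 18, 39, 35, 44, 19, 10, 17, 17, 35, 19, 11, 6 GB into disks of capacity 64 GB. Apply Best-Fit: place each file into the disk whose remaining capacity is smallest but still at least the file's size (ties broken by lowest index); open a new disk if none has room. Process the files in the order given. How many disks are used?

18 GB → disk 1 (remaining 46 GB)
39 GB → disk 1 (remaining 7 GB)
35 GB → disk 2 (remaining 29 GB)
44 GB → disk 3 (remaining 20 GB)
19 GB → disk 3 (remaining 1 GB)
10 GB → disk 2 (remaining 19 GB)
17 GB → disk 2 (remaining 2 GB)
17 GB → disk 4 (remaining 47 GB)
35 GB → disk 4 (remaining 12 GB)
19 GB → disk 5 (remaining 45 GB)
11 GB → disk 4 (remaining 1 GB)
6 GB → disk 1 (remaining 1 GB)
Final disks: [18,39,6] [35,10,17] [44,19] [17,35,11] [19].

5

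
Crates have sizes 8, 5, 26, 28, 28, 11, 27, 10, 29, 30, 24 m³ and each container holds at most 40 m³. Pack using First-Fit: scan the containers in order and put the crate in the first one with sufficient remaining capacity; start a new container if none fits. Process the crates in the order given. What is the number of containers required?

container 1: place 8 m³, 32 m³ left
container 1: place 5 m³, 27 m³ left
container 1: place 26 m³, 1 m³ left
container 2: place 28 m³, 12 m³ left
container 3: place 28 m³, 12 m³ left
container 2: place 11 m³, 1 m³ left
container 4: place 27 m³, 13 m³ left
container 3: place 10 m³, 2 m³ left
container 5: place 29 m³, 11 m³ left
container 6: place 30 m³, 10 m³ left
container 7: place 24 m³, 16 m³ left
Final containers: [8,5,26] [28,11] [28,10] [27] [29] [30] [24].

7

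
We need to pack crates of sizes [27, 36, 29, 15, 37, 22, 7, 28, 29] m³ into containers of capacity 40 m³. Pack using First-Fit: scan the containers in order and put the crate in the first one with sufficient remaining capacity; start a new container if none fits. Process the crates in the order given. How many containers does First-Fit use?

7

Put 27 m³ in container 1; 13 m³ remain.
Put 36 m³ in container 2; 4 m³ remain.
Put 29 m³ in container 3; 11 m³ remain.
Put 15 m³ in container 4; 25 m³ remain.
Put 37 m³ in container 5; 3 m³ remain.
Put 22 m³ in container 4; 3 m³ remain.
Put 7 m³ in container 1; 6 m³ remain.
Put 28 m³ in container 6; 12 m³ remain.
Put 29 m³ in container 7; 11 m³ remain.
Final containers: [27,7] [36] [29] [15,22] [37] [28] [29].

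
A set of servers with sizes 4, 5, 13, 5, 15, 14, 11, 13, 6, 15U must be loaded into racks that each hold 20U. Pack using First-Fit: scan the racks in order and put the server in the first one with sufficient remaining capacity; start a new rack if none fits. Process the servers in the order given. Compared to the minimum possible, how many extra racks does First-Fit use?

1

First-Fit: [4,5,5,6] [13] [15] [14] [11] [13] [15] → 7 racks.
Total size 101U; any packing needs at least ⌈101/20⌉ = 6 racks.
An optimal packing achieves that bound: [15,5] [15,5] [14,6] [13,4] [13] [11] → 6 racks.
Excess: 7 − 6 = 1.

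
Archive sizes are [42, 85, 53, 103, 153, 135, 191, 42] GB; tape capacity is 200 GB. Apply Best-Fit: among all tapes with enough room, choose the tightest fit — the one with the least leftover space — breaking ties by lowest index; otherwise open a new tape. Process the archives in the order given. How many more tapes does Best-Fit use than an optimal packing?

0

Best-Fit: [42,85,53] [103] [153,42] [135] [191] → 5 tapes.
Total size 804 GB; any packing needs at least ⌈804/200⌉ = 5 tapes.
So 5 is already optimal.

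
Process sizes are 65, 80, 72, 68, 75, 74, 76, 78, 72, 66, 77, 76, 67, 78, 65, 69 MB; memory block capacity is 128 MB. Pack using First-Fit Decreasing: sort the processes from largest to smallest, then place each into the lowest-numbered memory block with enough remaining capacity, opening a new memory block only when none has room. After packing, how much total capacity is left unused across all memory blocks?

Sorted descending: 80, 78, 78, 77, 76, 76, 75, 74, 72, 72, 69, 68, 67, 66, 65, 65.
memory block 1: place 80 MB, 48 MB left
memory block 2: place 78 MB, 50 MB left
memory block 3: place 78 MB, 50 MB left
memory block 4: place 77 MB, 51 MB left
memory block 5: place 76 MB, 52 MB left
memory block 6: place 76 MB, 52 MB left
memory block 7: place 75 MB, 53 MB left
memory block 8: place 74 MB, 54 MB left
memory block 9: place 72 MB, 56 MB left
memory block 10: place 72 MB, 56 MB left
memory block 11: place 69 MB, 59 MB left
memory block 12: place 68 MB, 60 MB left
memory block 13: place 67 MB, 61 MB left
memory block 14: place 66 MB, 62 MB left
memory block 15: place 65 MB, 63 MB left
memory block 16: place 65 MB, 63 MB left
16 memory blocks × 128 MB = 2048 MB; used 1158 MB; unused 890 MB.

890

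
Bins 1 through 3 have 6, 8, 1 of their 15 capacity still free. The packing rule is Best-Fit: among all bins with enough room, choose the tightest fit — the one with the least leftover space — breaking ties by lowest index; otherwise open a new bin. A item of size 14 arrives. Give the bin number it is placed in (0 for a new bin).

No bin has ≥ 14 free, so a new bin is opened.

0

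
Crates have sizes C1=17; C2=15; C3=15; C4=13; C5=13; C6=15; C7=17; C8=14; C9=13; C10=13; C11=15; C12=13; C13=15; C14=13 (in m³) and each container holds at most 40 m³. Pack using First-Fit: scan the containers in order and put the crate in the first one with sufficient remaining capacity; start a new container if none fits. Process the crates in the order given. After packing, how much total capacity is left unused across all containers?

C1 (17 m³) → container 1 (remaining 23 m³)
C2 (15 m³) → container 1 (remaining 8 m³)
C3 (15 m³) → container 2 (remaining 25 m³)
C4 (13 m³) → container 2 (remaining 12 m³)
C5 (13 m³) → container 3 (remaining 27 m³)
C6 (15 m³) → container 3 (remaining 12 m³)
C7 (17 m³) → container 4 (remaining 23 m³)
C8 (14 m³) → container 4 (remaining 9 m³)
C9 (13 m³) → container 5 (remaining 27 m³)
C10 (13 m³) → container 5 (remaining 14 m³)
C11 (15 m³) → container 6 (remaining 25 m³)
C12 (13 m³) → container 5 (remaining 1 m³)
C13 (15 m³) → container 6 (remaining 10 m³)
C14 (13 m³) → container 7 (remaining 27 m³)
7 containers × 40 m³ = 280 m³; used 201 m³; unused 79 m³.

79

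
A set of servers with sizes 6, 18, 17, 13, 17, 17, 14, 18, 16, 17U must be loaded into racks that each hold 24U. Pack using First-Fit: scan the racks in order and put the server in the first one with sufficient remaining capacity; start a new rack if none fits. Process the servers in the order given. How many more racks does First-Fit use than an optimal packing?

First-Fit: [6,18] [17] [13] [17] [17] [14] [18] [16] [17] → 9 racks.
9 servers exceed 12U (half the capacity), and no two of those can share a rack, so at least 9 racks are needed.
So 9 is already optimal.

0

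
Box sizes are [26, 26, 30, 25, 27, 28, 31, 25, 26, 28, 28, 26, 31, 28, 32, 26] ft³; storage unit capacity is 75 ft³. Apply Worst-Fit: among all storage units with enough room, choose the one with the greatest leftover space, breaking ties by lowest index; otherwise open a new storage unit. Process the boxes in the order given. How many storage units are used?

8

Put 26 ft³ in storage unit 1; 49 ft³ remain.
Put 26 ft³ in storage unit 1; 23 ft³ remain.
Put 30 ft³ in storage unit 2; 45 ft³ remain.
Put 25 ft³ in storage unit 2; 20 ft³ remain.
Put 27 ft³ in storage unit 3; 48 ft³ remain.
Put 28 ft³ in storage unit 3; 20 ft³ remain.
Put 31 ft³ in storage unit 4; 44 ft³ remain.
Put 25 ft³ in storage unit 4; 19 ft³ remain.
Put 26 ft³ in storage unit 5; 49 ft³ remain.
Put 28 ft³ in storage unit 5; 21 ft³ remain.
Put 28 ft³ in storage unit 6; 47 ft³ remain.
Put 26 ft³ in storage unit 6; 21 ft³ remain.
Put 31 ft³ in storage unit 7; 44 ft³ remain.
Put 28 ft³ in storage unit 7; 16 ft³ remain.
Put 32 ft³ in storage unit 8; 43 ft³ remain.
Put 26 ft³ in storage unit 8; 17 ft³ remain.
Final storage units: [26,26] [30,25] [27,28] [31,25] [26,28] [28,26] [31,28] [32,26].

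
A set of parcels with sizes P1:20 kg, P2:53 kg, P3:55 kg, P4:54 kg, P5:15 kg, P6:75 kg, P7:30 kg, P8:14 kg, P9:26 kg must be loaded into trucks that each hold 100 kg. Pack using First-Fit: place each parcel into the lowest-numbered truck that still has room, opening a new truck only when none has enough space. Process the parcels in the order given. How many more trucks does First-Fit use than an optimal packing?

First-Fit: [20,53,15] [55,30,14] [54,26] [75] → 4 trucks.
Total size 342 kg; any packing needs at least ⌈342/100⌉ = 4 trucks.
So 4 is already optimal.

0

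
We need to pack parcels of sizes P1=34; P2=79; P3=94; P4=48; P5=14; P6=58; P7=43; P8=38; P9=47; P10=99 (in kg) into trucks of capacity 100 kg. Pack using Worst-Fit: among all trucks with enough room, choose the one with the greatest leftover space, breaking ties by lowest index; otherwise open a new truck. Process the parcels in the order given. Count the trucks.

Put P1 (34 kg) in truck 1; 66 kg remain.
Put P2 (79 kg) in truck 2; 21 kg remain.
Put P3 (94 kg) in truck 3; 6 kg remain.
Put P4 (48 kg) in truck 1; 18 kg remain.
Put P5 (14 kg) in truck 2; 7 kg remain.
Put P6 (58 kg) in truck 4; 42 kg remain.
Put P7 (43 kg) in truck 5; 57 kg remain.
Put P8 (38 kg) in truck 5; 19 kg remain.
Put P9 (47 kg) in truck 6; 53 kg remain.
Put P10 (99 kg) in truck 7; 1 kg remain.
Final trucks: [34,48] [79,14] [94] [58] [43,38] [47] [99].

7 trucks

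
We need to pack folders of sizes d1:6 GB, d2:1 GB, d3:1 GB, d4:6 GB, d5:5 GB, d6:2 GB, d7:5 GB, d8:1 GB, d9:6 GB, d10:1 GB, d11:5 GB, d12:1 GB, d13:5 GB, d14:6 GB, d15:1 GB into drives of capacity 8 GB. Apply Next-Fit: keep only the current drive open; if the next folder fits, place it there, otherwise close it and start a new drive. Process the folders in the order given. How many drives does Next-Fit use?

8 drives

drive 1: place d1 (6 GB), 2 GB left
drive 1: place d2 (1 GB), 1 GB left
drive 1: place d3 (1 GB), 0 GB left
drive 2: place d4 (6 GB), 2 GB left
drive 3: place d5 (5 GB), 3 GB left
drive 3: place d6 (2 GB), 1 GB left
drive 4: place d7 (5 GB), 3 GB left
drive 4: place d8 (1 GB), 2 GB left
drive 5: place d9 (6 GB), 2 GB left
drive 5: place d10 (1 GB), 1 GB left
drive 6: place d11 (5 GB), 3 GB left
drive 6: place d12 (1 GB), 2 GB left
drive 7: place d13 (5 GB), 3 GB left
drive 8: place d14 (6 GB), 2 GB left
drive 8: place d15 (1 GB), 1 GB left
Final drives: [6,1,1] [6] [5,2] [5,1] [6,1] [5,1] [5] [6,1].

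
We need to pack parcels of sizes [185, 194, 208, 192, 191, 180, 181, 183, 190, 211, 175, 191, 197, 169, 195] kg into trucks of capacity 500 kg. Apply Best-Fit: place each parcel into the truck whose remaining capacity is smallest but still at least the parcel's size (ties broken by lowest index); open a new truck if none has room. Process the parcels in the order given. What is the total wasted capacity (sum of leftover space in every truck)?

Put 185 kg in truck 1; 315 kg remain.
Put 194 kg in truck 1; 121 kg remain.
Put 208 kg in truck 2; 292 kg remain.
Put 192 kg in truck 2; 100 kg remain.
Put 191 kg in truck 3; 309 kg remain.
Put 180 kg in truck 3; 129 kg remain.
Put 181 kg in truck 4; 319 kg remain.
Put 183 kg in truck 4; 136 kg remain.
Put 190 kg in truck 5; 310 kg remain.
Put 211 kg in truck 5; 99 kg remain.
Put 175 kg in truck 6; 325 kg remain.
Put 191 kg in truck 6; 134 kg remain.
Put 197 kg in truck 7; 303 kg remain.
Put 169 kg in truck 7; 134 kg remain.
Put 195 kg in truck 8; 305 kg remain.
8 trucks × 500 kg = 4000 kg; used 2842 kg; unused 1158 kg.

1158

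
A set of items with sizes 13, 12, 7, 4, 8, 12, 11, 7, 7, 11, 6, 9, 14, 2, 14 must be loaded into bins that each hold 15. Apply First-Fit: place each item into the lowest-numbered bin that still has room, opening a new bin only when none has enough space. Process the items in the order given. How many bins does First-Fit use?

11

Put 13 in bin 1; 2 remain.
Put 12 in bin 2; 3 remain.
Put 7 in bin 3; 8 remain.
Put 4 in bin 3; 4 remain.
Put 8 in bin 4; 7 remain.
Put 12 in bin 5; 3 remain.
Put 11 in bin 6; 4 remain.
Put 7 in bin 4; 0 remain.
Put 7 in bin 7; 8 remain.
Put 11 in bin 8; 4 remain.
Put 6 in bin 7; 2 remain.
Put 9 in bin 9; 6 remain.
Put 14 in bin 10; 1 remain.
Put 2 in bin 1; 0 remain.
Put 14 in bin 11; 1 remain.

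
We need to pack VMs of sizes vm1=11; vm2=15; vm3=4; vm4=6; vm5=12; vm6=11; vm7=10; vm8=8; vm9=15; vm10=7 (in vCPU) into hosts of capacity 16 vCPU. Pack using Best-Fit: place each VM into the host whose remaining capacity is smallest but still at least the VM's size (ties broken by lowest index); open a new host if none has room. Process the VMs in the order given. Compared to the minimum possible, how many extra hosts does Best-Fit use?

0

Best-Fit: [11,4] [15] [6,10] [12] [11] [8,7] [15] → 7 hosts.
Total size 99 vCPU; any packing needs at least ⌈99/16⌉ = 7 hosts.
So 7 is already optimal.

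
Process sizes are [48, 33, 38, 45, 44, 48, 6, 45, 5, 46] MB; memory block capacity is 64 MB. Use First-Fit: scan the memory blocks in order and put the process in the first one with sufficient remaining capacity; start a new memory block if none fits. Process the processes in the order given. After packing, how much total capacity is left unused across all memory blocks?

Put 48 MB in memory block 1; 16 MB remain.
Put 33 MB in memory block 2; 31 MB remain.
Put 38 MB in memory block 3; 26 MB remain.
Put 45 MB in memory block 4; 19 MB remain.
Put 44 MB in memory block 5; 20 MB remain.
Put 48 MB in memory block 6; 16 MB remain.
Put 6 MB in memory block 1; 10 MB remain.
Put 45 MB in memory block 7; 19 MB remain.
Put 5 MB in memory block 1; 5 MB remain.
Put 46 MB in memory block 8; 18 MB remain.
8 memory blocks × 64 MB = 512 MB; used 358 MB; unused 154 MB.

154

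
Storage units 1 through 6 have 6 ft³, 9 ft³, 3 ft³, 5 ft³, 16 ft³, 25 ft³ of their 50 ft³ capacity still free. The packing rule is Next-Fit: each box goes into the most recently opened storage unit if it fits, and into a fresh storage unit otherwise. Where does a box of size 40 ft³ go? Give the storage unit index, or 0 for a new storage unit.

Next-Fit only looks at storage unit 6, which has 25 ft³ free.
40 ft³ does not fit, so a new storage unit is opened.

0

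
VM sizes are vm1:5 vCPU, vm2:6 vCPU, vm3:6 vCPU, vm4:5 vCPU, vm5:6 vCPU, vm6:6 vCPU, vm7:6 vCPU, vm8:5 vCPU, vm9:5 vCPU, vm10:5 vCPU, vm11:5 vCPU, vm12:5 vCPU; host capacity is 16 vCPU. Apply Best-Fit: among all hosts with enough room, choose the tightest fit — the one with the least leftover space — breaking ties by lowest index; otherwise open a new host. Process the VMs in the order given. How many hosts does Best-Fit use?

5

vm1 (5 vCPU) → host 1 (remaining 11 vCPU)
vm2 (6 vCPU) → host 1 (remaining 5 vCPU)
vm3 (6 vCPU) → host 2 (remaining 10 vCPU)
vm4 (5 vCPU) → host 1 (remaining 0 vCPU)
vm5 (6 vCPU) → host 2 (remaining 4 vCPU)
vm6 (6 vCPU) → host 3 (remaining 10 vCPU)
vm7 (6 vCPU) → host 3 (remaining 4 vCPU)
vm8 (5 vCPU) → host 4 (remaining 11 vCPU)
vm9 (5 vCPU) → host 4 (remaining 6 vCPU)
vm10 (5 vCPU) → host 4 (remaining 1 vCPU)
vm11 (5 vCPU) → host 5 (remaining 11 vCPU)
vm12 (5 vCPU) → host 5 (remaining 6 vCPU)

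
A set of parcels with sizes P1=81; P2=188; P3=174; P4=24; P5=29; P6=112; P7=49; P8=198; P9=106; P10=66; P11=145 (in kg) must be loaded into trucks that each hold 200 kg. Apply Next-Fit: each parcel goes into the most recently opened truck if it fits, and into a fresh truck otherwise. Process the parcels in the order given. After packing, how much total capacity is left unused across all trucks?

Put P1 (81 kg) in truck 1; 119 kg remain.
Put P2 (188 kg) in truck 2; 12 kg remain.
Put P3 (174 kg) in truck 3; 26 kg remain.
Put P4 (24 kg) in truck 3; 2 kg remain.
Put P5 (29 kg) in truck 4; 171 kg remain.
Put P6 (112 kg) in truck 4; 59 kg remain.
Put P7 (49 kg) in truck 4; 10 kg remain.
Put P8 (198 kg) in truck 5; 2 kg remain.
Put P9 (106 kg) in truck 6; 94 kg remain.
Put P10 (66 kg) in truck 6; 28 kg remain.
Put P11 (145 kg) in truck 7; 55 kg remain.
7 trucks × 200 kg = 1400 kg; used 1172 kg; unused 228 kg.

228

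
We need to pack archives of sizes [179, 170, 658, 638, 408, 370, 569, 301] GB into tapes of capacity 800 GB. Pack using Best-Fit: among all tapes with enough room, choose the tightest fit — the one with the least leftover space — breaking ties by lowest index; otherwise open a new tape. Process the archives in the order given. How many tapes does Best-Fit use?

tape 1: place 179 GB, 621 GB left
tape 1: place 170 GB, 451 GB left
tape 2: place 658 GB, 142 GB left
tape 3: place 638 GB, 162 GB left
tape 1: place 408 GB, 43 GB left
tape 4: place 370 GB, 430 GB left
tape 5: place 569 GB, 231 GB left
tape 4: place 301 GB, 129 GB left

5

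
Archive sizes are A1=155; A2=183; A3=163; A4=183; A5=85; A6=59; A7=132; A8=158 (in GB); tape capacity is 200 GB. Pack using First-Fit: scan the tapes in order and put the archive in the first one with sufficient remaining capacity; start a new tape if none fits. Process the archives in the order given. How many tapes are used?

Put A1 (155 GB) in tape 1; 45 GB remain.
Put A2 (183 GB) in tape 2; 17 GB remain.
Put A3 (163 GB) in tape 3; 37 GB remain.
Put A4 (183 GB) in tape 4; 17 GB remain.
Put A5 (85 GB) in tape 5; 115 GB remain.
Put A6 (59 GB) in tape 5; 56 GB remain.
Put A7 (132 GB) in tape 6; 68 GB remain.
Put A8 (158 GB) in tape 7; 42 GB remain.

7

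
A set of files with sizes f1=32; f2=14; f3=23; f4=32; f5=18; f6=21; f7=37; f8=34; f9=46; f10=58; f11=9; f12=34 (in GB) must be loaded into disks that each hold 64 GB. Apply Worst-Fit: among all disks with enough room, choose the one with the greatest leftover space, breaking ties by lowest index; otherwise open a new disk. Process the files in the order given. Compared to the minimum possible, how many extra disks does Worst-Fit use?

1

Worst-Fit: [32,14,18] [23,32] [21,37] [34,9] [46] [58] [34] → 7 disks.
Total size 358 GB; any packing needs at least ⌈358/64⌉ = 6 disks.
An optimal packing achieves that bound: [58] [46,18] [37,23] [34,21,9] [34,14] [32,32] → 6 disks.
Excess: 7 − 6 = 1.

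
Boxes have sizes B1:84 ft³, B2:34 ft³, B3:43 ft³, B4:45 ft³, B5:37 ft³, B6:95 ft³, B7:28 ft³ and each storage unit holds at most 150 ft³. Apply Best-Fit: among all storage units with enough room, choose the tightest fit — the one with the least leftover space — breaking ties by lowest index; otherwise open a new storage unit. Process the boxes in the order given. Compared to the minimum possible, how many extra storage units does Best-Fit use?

0

Best-Fit: [84,34,28] [43,45,37] [95] → 3 storage units.
Total size 366 ft³; any packing needs at least ⌈366/150⌉ = 3 storage units.
So 3 is already optimal.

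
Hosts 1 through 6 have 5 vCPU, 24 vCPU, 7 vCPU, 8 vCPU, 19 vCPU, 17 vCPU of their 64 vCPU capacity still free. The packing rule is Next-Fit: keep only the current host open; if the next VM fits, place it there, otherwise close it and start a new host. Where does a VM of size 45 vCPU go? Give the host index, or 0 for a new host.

Next-Fit only looks at host 6, which has 17 vCPU free.
45 vCPU does not fit, so a new host is opened.

0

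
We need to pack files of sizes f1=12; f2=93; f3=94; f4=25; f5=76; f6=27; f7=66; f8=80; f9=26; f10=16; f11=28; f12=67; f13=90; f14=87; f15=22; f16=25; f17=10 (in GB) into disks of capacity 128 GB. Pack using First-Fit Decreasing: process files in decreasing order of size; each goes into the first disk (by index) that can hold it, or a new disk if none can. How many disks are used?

Sorted descending: 94, 93, 90, 87, 80, 76, 67, 66, 28, 27, 26, 25, 25, 22, 16, 12, 10.
Put 94 GB in disk 1; 34 GB remain.
Put 93 GB in disk 2; 35 GB remain.
Put 90 GB in disk 3; 38 GB remain.
Put 87 GB in disk 4; 41 GB remain.
Put 80 GB in disk 5; 48 GB remain.
Put 76 GB in disk 6; 52 GB remain.
Put 67 GB in disk 7; 61 GB remain.
Put 66 GB in disk 8; 62 GB remain.
Put 28 GB in disk 1; 6 GB remain.
Put 27 GB in disk 2; 8 GB remain.
Put 26 GB in disk 3; 12 GB remain.
Put 25 GB in disk 4; 16 GB remain.
Put 25 GB in disk 5; 23 GB remain.
Put 22 GB in disk 5; 1 GB remain.
Put 16 GB in disk 4; 0 GB remain.
Put 12 GB in disk 3; 0 GB remain.
Put 10 GB in disk 6; 42 GB remain.
Final disks: [94,28] [93,27] [90,26,12] [87,25,16] [80,25,22] [76,10] [67] [66].

8 disks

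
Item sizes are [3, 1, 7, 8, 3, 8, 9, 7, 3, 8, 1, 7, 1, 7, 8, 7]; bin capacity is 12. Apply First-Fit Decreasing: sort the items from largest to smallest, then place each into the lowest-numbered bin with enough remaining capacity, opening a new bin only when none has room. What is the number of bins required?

10

Sorted descending: 9, 8, 8, 8, 8, 7, 7, 7, 7, 7, 3, 3, 3, 1, 1, 1.
bin 1: place 9, 3 left
bin 2: place 8, 4 left
bin 3: place 8, 4 left
bin 4: place 8, 4 left
bin 5: place 8, 4 left
bin 6: place 7, 5 left
bin 7: place 7, 5 left
bin 8: place 7, 5 left
bin 9: place 7, 5 left
bin 10: place 7, 5 left
bin 1: place 3, 0 left
bin 2: place 3, 1 left
bin 3: place 3, 1 left
bin 2: place 1, 0 left
bin 3: place 1, 0 left
bin 4: place 1, 3 left
Final bins: [9,3] [8,3,1] [8,3,1] [8,1] [8] [7] [7] [7] [7] [7].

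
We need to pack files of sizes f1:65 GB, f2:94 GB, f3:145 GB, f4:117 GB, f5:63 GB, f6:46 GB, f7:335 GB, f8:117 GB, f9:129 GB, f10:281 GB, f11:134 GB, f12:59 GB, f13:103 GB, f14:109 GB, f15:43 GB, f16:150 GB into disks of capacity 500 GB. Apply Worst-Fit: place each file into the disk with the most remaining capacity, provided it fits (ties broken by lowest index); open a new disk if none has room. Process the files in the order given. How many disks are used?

5

f1 (65 GB) → disk 1 (remaining 435 GB)
f2 (94 GB) → disk 1 (remaining 341 GB)
f3 (145 GB) → disk 1 (remaining 196 GB)
f4 (117 GB) → disk 1 (remaining 79 GB)
f5 (63 GB) → disk 1 (remaining 16 GB)
f6 (46 GB) → disk 2 (remaining 454 GB)
f7 (335 GB) → disk 2 (remaining 119 GB)
f8 (117 GB) → disk 2 (remaining 2 GB)
f9 (129 GB) → disk 3 (remaining 371 GB)
f10 (281 GB) → disk 3 (remaining 90 GB)
f11 (134 GB) → disk 4 (remaining 366 GB)
f12 (59 GB) → disk 4 (remaining 307 GB)
f13 (103 GB) → disk 4 (remaining 204 GB)
f14 (109 GB) → disk 4 (remaining 95 GB)
f15 (43 GB) → disk 4 (remaining 52 GB)
f16 (150 GB) → disk 5 (remaining 350 GB)
Final disks: [65,94,145,117,63] [46,335,117] [129,281] [134,59,103,109,43] [150].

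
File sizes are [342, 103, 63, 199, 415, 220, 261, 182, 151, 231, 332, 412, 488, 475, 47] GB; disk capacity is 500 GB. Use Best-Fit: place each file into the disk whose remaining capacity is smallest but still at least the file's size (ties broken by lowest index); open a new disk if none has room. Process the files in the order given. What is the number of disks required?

9

Put 342 GB in disk 1; 158 GB remain.
Put 103 GB in disk 1; 55 GB remain.
Put 63 GB in disk 2; 437 GB remain.
Put 199 GB in disk 2; 238 GB remain.
Put 415 GB in disk 3; 85 GB remain.
Put 220 GB in disk 2; 18 GB remain.
Put 261 GB in disk 4; 239 GB remain.
Put 182 GB in disk 4; 57 GB remain.
Put 151 GB in disk 5; 349 GB remain.
Put 231 GB in disk 5; 118 GB remain.
Put 332 GB in disk 6; 168 GB remain.
Put 412 GB in disk 7; 88 GB remain.
Put 488 GB in disk 8; 12 GB remain.
Put 475 GB in disk 9; 25 GB remain.
Put 47 GB in disk 1; 8 GB remain.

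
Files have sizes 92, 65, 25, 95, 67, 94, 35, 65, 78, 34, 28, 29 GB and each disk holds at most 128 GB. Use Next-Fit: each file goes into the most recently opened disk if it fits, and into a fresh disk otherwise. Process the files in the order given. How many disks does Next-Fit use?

8 disks

disk 1: place 92 GB, 36 GB left
disk 2: place 65 GB, 63 GB left
disk 2: place 25 GB, 38 GB left
disk 3: place 95 GB, 33 GB left
disk 4: place 67 GB, 61 GB left
disk 5: place 94 GB, 34 GB left
disk 6: place 35 GB, 93 GB left
disk 6: place 65 GB, 28 GB left
disk 7: place 78 GB, 50 GB left
disk 7: place 34 GB, 16 GB left
disk 8: place 28 GB, 100 GB left
disk 8: place 29 GB, 71 GB left
Final disks: [92] [65,25] [95] [67] [94] [35,65] [78,34] [28,29].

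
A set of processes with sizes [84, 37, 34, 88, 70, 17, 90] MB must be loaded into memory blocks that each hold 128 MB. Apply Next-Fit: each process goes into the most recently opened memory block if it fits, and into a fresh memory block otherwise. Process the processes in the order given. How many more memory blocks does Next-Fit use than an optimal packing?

0

Next-Fit: [84,37] [34,88] [70,17] [90] → 4 memory blocks.
Total size 420 MB; any packing needs at least ⌈420/128⌉ = 4 memory blocks.
So 4 is already optimal.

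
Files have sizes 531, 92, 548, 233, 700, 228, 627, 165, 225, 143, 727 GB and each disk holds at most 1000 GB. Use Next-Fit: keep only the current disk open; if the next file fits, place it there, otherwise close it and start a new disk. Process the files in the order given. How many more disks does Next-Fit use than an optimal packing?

1

Next-Fit: [531,92] [548,233] [700,228] [627,165] [225,143] [727] → 6 disks.
Total size 4219 GB; any packing needs at least ⌈4219/1000⌉ = 5 disks.
An optimal packing achieves that bound: [727,233] [700,228] [627,225,143] [548,165,92] [531] → 5 disks.
Excess: 6 − 5 = 1.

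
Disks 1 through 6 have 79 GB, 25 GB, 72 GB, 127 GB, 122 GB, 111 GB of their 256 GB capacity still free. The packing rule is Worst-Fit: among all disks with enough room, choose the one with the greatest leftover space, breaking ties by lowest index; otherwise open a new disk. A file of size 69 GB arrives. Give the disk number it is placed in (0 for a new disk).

Disks with room: disk 1 (79 GB), disk 3 (72 GB), disk 4 (127 GB), disk 5 (122 GB), disk 6 (111 GB).
Most room is disk 4 with 127 GB free.

4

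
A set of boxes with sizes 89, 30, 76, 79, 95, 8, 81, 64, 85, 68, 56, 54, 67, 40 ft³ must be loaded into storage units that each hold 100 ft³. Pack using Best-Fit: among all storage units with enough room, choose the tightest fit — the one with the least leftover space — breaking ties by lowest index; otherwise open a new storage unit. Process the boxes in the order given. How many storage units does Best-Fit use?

11 storage units

89 ft³ → storage unit 1 (remaining 11 ft³)
30 ft³ → storage unit 2 (remaining 70 ft³)
76 ft³ → storage unit 3 (remaining 24 ft³)
79 ft³ → storage unit 4 (remaining 21 ft³)
95 ft³ → storage unit 5 (remaining 5 ft³)
8 ft³ → storage unit 1 (remaining 3 ft³)
81 ft³ → storage unit 6 (remaining 19 ft³)
64 ft³ → storage unit 2 (remaining 6 ft³)
85 ft³ → storage unit 7 (remaining 15 ft³)
68 ft³ → storage unit 8 (remaining 32 ft³)
56 ft³ → storage unit 9 (remaining 44 ft³)
54 ft³ → storage unit 10 (remaining 46 ft³)
67 ft³ → storage unit 11 (remaining 33 ft³)
40 ft³ → storage unit 9 (remaining 4 ft³)
Final storage units: [89,8] [30,64] [76] [79] [95] [81] [85] [68] [56,40] [54] [67].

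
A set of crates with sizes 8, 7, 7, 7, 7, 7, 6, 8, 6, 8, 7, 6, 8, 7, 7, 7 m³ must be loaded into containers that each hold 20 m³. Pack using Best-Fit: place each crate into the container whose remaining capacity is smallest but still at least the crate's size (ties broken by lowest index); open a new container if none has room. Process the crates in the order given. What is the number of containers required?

7

8 m³ → container 1 (remaining 12 m³)
7 m³ → container 1 (remaining 5 m³)
7 m³ → container 2 (remaining 13 m³)
7 m³ → container 2 (remaining 6 m³)
7 m³ → container 3 (remaining 13 m³)
7 m³ → container 3 (remaining 6 m³)
6 m³ → container 2 (remaining 0 m³)
8 m³ → container 4 (remaining 12 m³)
6 m³ → container 3 (remaining 0 m³)
8 m³ → container 4 (remaining 4 m³)
7 m³ → container 5 (remaining 13 m³)
6 m³ → container 5 (remaining 7 m³)
8 m³ → container 6 (remaining 12 m³)
7 m³ → container 5 (remaining 0 m³)
7 m³ → container 6 (remaining 5 m³)
7 m³ → container 7 (remaining 13 m³)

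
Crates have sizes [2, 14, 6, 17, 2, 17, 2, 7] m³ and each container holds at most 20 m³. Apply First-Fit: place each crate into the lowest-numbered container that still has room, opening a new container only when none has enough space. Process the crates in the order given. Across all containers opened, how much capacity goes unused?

2 m³ → container 1 (remaining 18 m³)
14 m³ → container 1 (remaining 4 m³)
6 m³ → container 2 (remaining 14 m³)
17 m³ → container 3 (remaining 3 m³)
2 m³ → container 1 (remaining 2 m³)
17 m³ → container 4 (remaining 3 m³)
2 m³ → container 1 (remaining 0 m³)
7 m³ → container 2 (remaining 7 m³)
4 containers × 20 m³ = 80 m³; used 67 m³; unused 13 m³.

13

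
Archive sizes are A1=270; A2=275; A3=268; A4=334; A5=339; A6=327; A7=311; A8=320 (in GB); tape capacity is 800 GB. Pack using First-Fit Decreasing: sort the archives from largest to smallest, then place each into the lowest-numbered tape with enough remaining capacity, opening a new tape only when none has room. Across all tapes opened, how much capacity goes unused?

756

Sorted descending: 339, 334, 327, 320, 311, 275, 270, 268.
339 GB → tape 1 (remaining 461 GB)
334 GB → tape 1 (remaining 127 GB)
327 GB → tape 2 (remaining 473 GB)
320 GB → tape 2 (remaining 153 GB)
311 GB → tape 3 (remaining 489 GB)
275 GB → tape 3 (remaining 214 GB)
270 GB → tape 4 (remaining 530 GB)
268 GB → tape 4 (remaining 262 GB)
4 tapes × 800 GB = 3200 GB; used 2444 GB; unused 756 GB.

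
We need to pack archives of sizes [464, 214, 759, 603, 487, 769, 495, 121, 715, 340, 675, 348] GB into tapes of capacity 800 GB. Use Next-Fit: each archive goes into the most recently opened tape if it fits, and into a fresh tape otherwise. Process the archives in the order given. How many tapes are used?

Put 464 GB in tape 1; 336 GB remain.
Put 214 GB in tape 1; 122 GB remain.
Put 759 GB in tape 2; 41 GB remain.
Put 603 GB in tape 3; 197 GB remain.
Put 487 GB in tape 4; 313 GB remain.
Put 769 GB in tape 5; 31 GB remain.
Put 495 GB in tape 6; 305 GB remain.
Put 121 GB in tape 6; 184 GB remain.
Put 715 GB in tape 7; 85 GB remain.
Put 340 GB in tape 8; 460 GB remain.
Put 675 GB in tape 9; 125 GB remain.
Put 348 GB in tape 10; 452 GB remain.
Final tapes: [464,214] [759] [603] [487] [769] [495,121] [715] [340] [675] [348].

10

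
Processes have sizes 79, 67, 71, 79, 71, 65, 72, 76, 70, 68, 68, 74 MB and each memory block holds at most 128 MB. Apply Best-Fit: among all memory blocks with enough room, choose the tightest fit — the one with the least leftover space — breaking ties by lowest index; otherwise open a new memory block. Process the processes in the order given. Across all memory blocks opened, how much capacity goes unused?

memory block 1: place 79 MB, 49 MB left
memory block 2: place 67 MB, 61 MB left
memory block 3: place 71 MB, 57 MB left
memory block 4: place 79 MB, 49 MB left
memory block 5: place 71 MB, 57 MB left
memory block 6: place 65 MB, 63 MB left
memory block 7: place 72 MB, 56 MB left
memory block 8: place 76 MB, 52 MB left
memory block 9: place 70 MB, 58 MB left
memory block 10: place 68 MB, 60 MB left
memory block 11: place 68 MB, 60 MB left
memory block 12: place 74 MB, 54 MB left
12 memory blocks × 128 MB = 1536 MB; used 860 MB; unused 676 MB.

676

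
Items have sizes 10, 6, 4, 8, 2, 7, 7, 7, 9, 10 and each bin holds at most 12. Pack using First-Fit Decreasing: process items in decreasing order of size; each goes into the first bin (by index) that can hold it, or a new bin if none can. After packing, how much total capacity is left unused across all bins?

26

Sorted descending: 10, 10, 9, 8, 7, 7, 7, 6, 4, 2.
bin 1: place 10, 2 left
bin 2: place 10, 2 left
bin 3: place 9, 3 left
bin 4: place 8, 4 left
bin 5: place 7, 5 left
bin 6: place 7, 5 left
bin 7: place 7, 5 left
bin 8: place 6, 6 left
bin 4: place 4, 0 left
bin 1: place 2, 0 left
8 bins × 12 = 96; used 70; unused 26.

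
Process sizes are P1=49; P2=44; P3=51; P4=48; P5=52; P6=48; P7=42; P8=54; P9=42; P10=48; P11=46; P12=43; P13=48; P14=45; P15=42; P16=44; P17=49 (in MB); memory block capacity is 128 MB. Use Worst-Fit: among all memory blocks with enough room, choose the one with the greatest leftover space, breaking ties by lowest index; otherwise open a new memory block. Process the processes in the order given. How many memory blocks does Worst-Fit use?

9 memory blocks

memory block 1: place P1 (49 MB), 79 MB left
memory block 1: place P2 (44 MB), 35 MB left
memory block 2: place P3 (51 MB), 77 MB left
memory block 2: place P4 (48 MB), 29 MB left
memory block 3: place P5 (52 MB), 76 MB left
memory block 3: place P6 (48 MB), 28 MB left
memory block 4: place P7 (42 MB), 86 MB left
memory block 4: place P8 (54 MB), 32 MB left
memory block 5: place P9 (42 MB), 86 MB left
memory block 5: place P10 (48 MB), 38 MB left
memory block 6: place P11 (46 MB), 82 MB left
memory block 6: place P12 (43 MB), 39 MB left
memory block 7: place P13 (48 MB), 80 MB left
memory block 7: place P14 (45 MB), 35 MB left
memory block 8: place P15 (42 MB), 86 MB left
memory block 8: place P16 (44 MB), 42 MB left
memory block 9: place P17 (49 MB), 79 MB left
Final memory blocks: [49,44] [51,48] [52,48] [42,54] [42,48] [46,43] [48,45] [42,44] [49].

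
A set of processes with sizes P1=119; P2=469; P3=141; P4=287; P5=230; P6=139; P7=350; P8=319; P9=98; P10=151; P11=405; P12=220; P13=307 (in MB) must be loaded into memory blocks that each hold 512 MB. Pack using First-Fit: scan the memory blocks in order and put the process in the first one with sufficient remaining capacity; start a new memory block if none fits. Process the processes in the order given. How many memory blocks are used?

8

Put P1 (119 MB) in memory block 1; 393 MB remain.
Put P2 (469 MB) in memory block 2; 43 MB remain.
Put P3 (141 MB) in memory block 1; 252 MB remain.
Put P4 (287 MB) in memory block 3; 225 MB remain.
Put P5 (230 MB) in memory block 1; 22 MB remain.
Put P6 (139 MB) in memory block 3; 86 MB remain.
Put P7 (350 MB) in memory block 4; 162 MB remain.
Put P8 (319 MB) in memory block 5; 193 MB remain.
Put P9 (98 MB) in memory block 4; 64 MB remain.
Put P10 (151 MB) in memory block 5; 42 MB remain.
Put P11 (405 MB) in memory block 6; 107 MB remain.
Put P12 (220 MB) in memory block 7; 292 MB remain.
Put P13 (307 MB) in memory block 8; 205 MB remain.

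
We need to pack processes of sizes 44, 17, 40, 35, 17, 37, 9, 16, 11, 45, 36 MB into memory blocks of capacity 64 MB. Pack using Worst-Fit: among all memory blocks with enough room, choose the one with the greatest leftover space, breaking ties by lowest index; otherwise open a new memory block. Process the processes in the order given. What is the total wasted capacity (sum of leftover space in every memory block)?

77

Put 44 MB in memory block 1; 20 MB remain.
Put 17 MB in memory block 1; 3 MB remain.
Put 40 MB in memory block 2; 24 MB remain.
Put 35 MB in memory block 3; 29 MB remain.
Put 17 MB in memory block 3; 12 MB remain.
Put 37 MB in memory block 4; 27 MB remain.
Put 9 MB in memory block 4; 18 MB remain.
Put 16 MB in memory block 2; 8 MB remain.
Put 11 MB in memory block 4; 7 MB remain.
Put 45 MB in memory block 5; 19 MB remain.
Put 36 MB in memory block 6; 28 MB remain.
6 memory blocks × 64 MB = 384 MB; used 307 MB; unused 77 MB.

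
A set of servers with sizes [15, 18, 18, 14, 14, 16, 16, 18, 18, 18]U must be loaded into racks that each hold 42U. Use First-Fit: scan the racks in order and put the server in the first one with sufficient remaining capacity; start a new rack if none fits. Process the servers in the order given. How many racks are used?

5 racks

Put 15U in rack 1; 27U remain.
Put 18U in rack 1; 9U remain.
Put 18U in rack 2; 24U remain.
Put 14U in rack 2; 10U remain.
Put 14U in rack 3; 28U remain.
Put 16U in rack 3; 12U remain.
Put 16U in rack 4; 26U remain.
Put 18U in rack 4; 8U remain.
Put 18U in rack 5; 24U remain.
Put 18U in rack 5; 6U remain.
Final racks: [15,18] [18,14] [14,16] [16,18] [18,18].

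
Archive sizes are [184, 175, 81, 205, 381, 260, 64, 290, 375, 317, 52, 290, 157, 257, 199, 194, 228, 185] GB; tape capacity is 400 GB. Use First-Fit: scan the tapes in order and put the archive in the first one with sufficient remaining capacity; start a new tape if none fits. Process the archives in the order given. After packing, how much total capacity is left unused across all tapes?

tape 1: place 184 GB, 216 GB left
tape 1: place 175 GB, 41 GB left
tape 2: place 81 GB, 319 GB left
tape 2: place 205 GB, 114 GB left
tape 3: place 381 GB, 19 GB left
tape 4: place 260 GB, 140 GB left
tape 2: place 64 GB, 50 GB left
tape 5: place 290 GB, 110 GB left
tape 6: place 375 GB, 25 GB left
tape 7: place 317 GB, 83 GB left
tape 4: place 52 GB, 88 GB left
tape 8: place 290 GB, 110 GB left
tape 9: place 157 GB, 243 GB left
tape 10: place 257 GB, 143 GB left
tape 9: place 199 GB, 44 GB left
tape 11: place 194 GB, 206 GB left
tape 12: place 228 GB, 172 GB left
tape 11: place 185 GB, 21 GB left
12 tapes × 400 GB = 4800 GB; used 3894 GB; unused 906 GB.

906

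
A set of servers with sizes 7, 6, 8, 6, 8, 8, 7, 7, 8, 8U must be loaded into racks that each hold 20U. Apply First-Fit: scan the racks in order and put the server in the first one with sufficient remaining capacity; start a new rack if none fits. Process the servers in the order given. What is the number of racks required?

7U → rack 1 (remaining 13U)
6U → rack 1 (remaining 7U)
8U → rack 2 (remaining 12U)
6U → rack 1 (remaining 1U)
8U → rack 2 (remaining 4U)
8U → rack 3 (remaining 12U)
7U → rack 3 (remaining 5U)
7U → rack 4 (remaining 13U)
8U → rack 4 (remaining 5U)
8U → rack 5 (remaining 12U)
Final racks: [7,6,6] [8,8] [8,7] [7,8] [8].

5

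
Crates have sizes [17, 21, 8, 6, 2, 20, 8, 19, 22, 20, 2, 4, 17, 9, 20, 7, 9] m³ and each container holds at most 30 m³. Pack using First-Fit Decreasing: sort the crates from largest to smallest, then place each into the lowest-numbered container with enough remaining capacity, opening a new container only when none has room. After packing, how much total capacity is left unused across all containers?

29

Sorted descending: 22, 21, 20, 20, 20, 19, 17, 17, 9, 9, 8, 8, 7, 6, 4, 2, 2.
22 m³ → container 1 (remaining 8 m³)
21 m³ → container 2 (remaining 9 m³)
20 m³ → container 3 (remaining 10 m³)
20 m³ → container 4 (remaining 10 m³)
20 m³ → container 5 (remaining 10 m³)
19 m³ → container 6 (remaining 11 m³)
17 m³ → container 7 (remaining 13 m³)
17 m³ → container 8 (remaining 13 m³)
9 m³ → container 2 (remaining 0 m³)
9 m³ → container 3 (remaining 1 m³)
8 m³ → container 1 (remaining 0 m³)
8 m³ → container 4 (remaining 2 m³)
7 m³ → container 5 (remaining 3 m³)
6 m³ → container 6 (remaining 5 m³)
4 m³ → container 6 (remaining 1 m³)
2 m³ → container 4 (remaining 0 m³)
2 m³ → container 5 (remaining 1 m³)
8 containers × 30 m³ = 240 m³; used 211 m³; unused 29 m³.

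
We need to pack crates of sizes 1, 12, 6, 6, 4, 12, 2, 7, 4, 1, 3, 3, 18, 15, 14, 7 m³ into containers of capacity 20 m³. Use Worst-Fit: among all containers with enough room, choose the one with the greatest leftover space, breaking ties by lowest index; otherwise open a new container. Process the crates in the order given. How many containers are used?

7 containers

container 1: place 1 m³, 19 m³ left
container 1: place 12 m³, 7 m³ left
container 1: place 6 m³, 1 m³ left
container 2: place 6 m³, 14 m³ left
container 2: place 4 m³, 10 m³ left
container 3: place 12 m³, 8 m³ left
container 2: place 2 m³, 8 m³ left
container 2: place 7 m³, 1 m³ left
container 3: place 4 m³, 4 m³ left
container 3: place 1 m³, 3 m³ left
container 3: place 3 m³, 0 m³ left
container 4: place 3 m³, 17 m³ left
container 5: place 18 m³, 2 m³ left
container 4: place 15 m³, 2 m³ left
container 6: place 14 m³, 6 m³ left
container 7: place 7 m³, 13 m³ left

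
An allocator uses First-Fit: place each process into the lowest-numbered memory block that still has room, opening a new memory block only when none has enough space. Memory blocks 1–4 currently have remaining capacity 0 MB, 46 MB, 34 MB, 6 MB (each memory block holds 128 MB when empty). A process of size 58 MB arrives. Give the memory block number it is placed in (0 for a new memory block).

0

No memory block has ≥ 58 MB free, so a new memory block is opened.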